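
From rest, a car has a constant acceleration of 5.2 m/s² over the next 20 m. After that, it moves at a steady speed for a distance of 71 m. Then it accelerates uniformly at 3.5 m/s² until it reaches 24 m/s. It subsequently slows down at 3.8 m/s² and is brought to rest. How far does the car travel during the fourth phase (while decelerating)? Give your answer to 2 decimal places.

Phase 1 (accelerating): v₀ = 0 m/s, a = 5.2 m/s².
v² = v₀² + 2aΔx = 0² + 2·5.2·20 = 208 → v = 14.4 m/s
t = (v − v₀)/a = (14.4 − 0)/5.2 = 2.77 s

Phase 2 (constant speed): v₀ = 14.4 m/s, a = 0 m/s².
Constant speed: t = d/v = 71/14.4 = 4.92 s

Phase 3 (accelerating): v₀ = 14.4 m/s, a = 3.5 m/s².
v = v₀ + at → t = (24 − 14.4) / 3.5 = 2.74 s
v² = v₀² + 2aΔx → Δx = (24² − 14.4²)/(2·3.5) = 52.6 m

Phase 4 (decelerating): v₀ = 24.0 m/s, a = -3.8 m/s².
v = v₀ + at → t = (0 − 24.0) / -3.8 = 6.32 s
v² = v₀² + 2aΔx → Δx = (0² − 24.0²)/(2·-3.8) = 75.8 m
Distance in phase 4 = 75.8 m

75.79 m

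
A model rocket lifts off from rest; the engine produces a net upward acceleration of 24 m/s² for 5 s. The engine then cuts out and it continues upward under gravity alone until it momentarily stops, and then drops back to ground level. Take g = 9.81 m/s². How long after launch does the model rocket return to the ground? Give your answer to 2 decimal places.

Phase 1 (powered ascent): v₀ = 0 m/s, a = 24 m/s².
v = v₀ + at = 0 + (24)(5) = 120 m/s
Δx = v₀t + ½at² = 0·5 + 0.5·24·5² = 300 m

Phase 2 (coasting upward): v₀ = 120 m/s, a = -9.81 m/s².
v = v₀ + at → t = (0 − 120) / -9.81 = 12.2 s
v² = v₀² + 2aΔx → Δx = (0² − 120²)/(2·-9.81) = 734 m

Phase 3 (free fall): v₀ = 0 m/s, a = -9.81 m/s².
Falls 1030 m from rest: t = √(2·1030/9.81) = 14.5 s; v = g·t = 142 m/s.
Total time = 5.00 + 12.2 + 14.5 = 31.8 s

31.75 s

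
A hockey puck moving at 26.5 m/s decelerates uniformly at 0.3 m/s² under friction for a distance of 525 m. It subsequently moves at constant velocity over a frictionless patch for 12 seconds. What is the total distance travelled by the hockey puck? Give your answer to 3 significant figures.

Phase 1 (decelerating): v₀ = 26.5 m/s, a = -0.3 m/s².
v² = v₀² + 2aΔx = 26.5² + 2·-0.3·525 = 387 → v = 19.7 m/s
t = (v − v₀)/a = (19.7 − 26.5)/-0.3 = 22.7 s

Phase 2 (constant speed): v₀ = 19.7 m/s, a = 0 m/s².
v = v₀ + at = 19.7 + (0)(12) = 19.7 m/s
Δx = v₀t + ½at² = 19.7·12 + 0.5·0·12² = 236 m
Total distance = 525 + 236 = 761 m

761 m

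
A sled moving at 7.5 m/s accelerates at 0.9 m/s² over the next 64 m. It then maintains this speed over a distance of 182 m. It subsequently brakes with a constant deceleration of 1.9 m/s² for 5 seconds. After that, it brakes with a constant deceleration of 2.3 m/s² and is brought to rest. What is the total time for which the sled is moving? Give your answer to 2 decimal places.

Phase 1 (accelerating): v₀ = 7.50 m/s, a = 0.9 m/s².
v² = v₀² + 2aΔx = 7.50² + 2·0.9·64 = 171 → v = 13.1 m/s
t = (v − v₀)/a = (13.1 − 7.50)/0.9 = 6.22 s

Phase 2 (constant speed): v₀ = 13.1 m/s, a = 0 m/s².
Constant speed: t = d/v = 182/13.1 = 13.9 s

Phase 3 (decelerating): v₀ = 13.1 m/s, a = -1.9 m/s².
v = v₀ + at = 13.1 + (-1.9)(5) = 3.59 m/s
Δx = v₀t + ½at² = 13.1·5 + 0.5·-1.9·5² = 41.7 m

Phase 4 (decelerating): v₀ = 3.59 m/s, a = -2.3 m/s².
v = v₀ + at → t = (0 − 3.59) / -2.3 = 1.56 s
v² = v₀² + 2aΔx → Δx = (0² − 3.59²)/(2·-2.3) = 2.81 m
Total time = 6.22 + 13.9 + 5.00 + 1.56 = 26.7 s

26.68 s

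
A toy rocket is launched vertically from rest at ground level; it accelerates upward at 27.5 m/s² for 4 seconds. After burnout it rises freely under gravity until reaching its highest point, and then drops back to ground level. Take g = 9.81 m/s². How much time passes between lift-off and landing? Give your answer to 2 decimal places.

28.27 s

Phase 1 (powered ascent): v₀ = 0 m/s, a = 27.5 m/s².
v = v₀ + at = 0 + (27.5)(4) = 110 m/s
Δx = v₀t + ½at² = 0·4 + 0.5·27.5·4² = 220 m

Phase 2 (coasting upward): v₀ = 110 m/s, a = -9.81 m/s².
v = v₀ + at → t = (0 − 110) / -9.81 = 11.2 s
v² = v₀² + 2aΔx → Δx = (0² − 110²)/(2·-9.81) = 617 m

Phase 3 (free fall): v₀ = 0 m/s, a = -9.81 m/s².
Falls 837 m from rest: t = √(2·837/9.81) = 13.1 s; v = g·t = 128 m/s.
Total time = 4.00 + 11.2 + 13.1 = 28.3 s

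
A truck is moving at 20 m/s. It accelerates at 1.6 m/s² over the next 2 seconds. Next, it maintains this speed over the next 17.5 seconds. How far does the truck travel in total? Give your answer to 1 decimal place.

Phase 1 (accelerating): v₀ = 20.0 m/s, a = 1.6 m/s².
v = v₀ + at = 20.0 + (1.6)(2) = 23.2 m/s
Δx = v₀t + ½at² = 20.0·2 + 0.5·1.6·2² = 43.2 m

Phase 2 (constant speed): v₀ = 23.2 m/s, a = 0 m/s².
v = v₀ + at = 23.2 + (0)(17.5) = 23.2 m/s
Δx = v₀t + ½at² = 23.2·17.5 + 0.5·0·17.5² = 406 m
Total distance = 43.2 + 406 = 449 m

449.2 m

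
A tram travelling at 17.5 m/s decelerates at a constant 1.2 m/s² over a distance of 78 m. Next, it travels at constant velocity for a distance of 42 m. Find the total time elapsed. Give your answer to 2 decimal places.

Phase 1 (decelerating): v₀ = 17.5 m/s, a = -1.2 m/s².
v² = v₀² + 2aΔx = 17.5² + 2·-1.2·78 = 119 → v = 10.9 m/s
t = (v − v₀)/a = (10.9 − 17.5)/-1.2 = 5.49 s

Phase 2 (constant speed): v₀ = 10.9 m/s, a = 0 m/s².
Constant speed: t = d/v = 42/10.9 = 3.85 s
Total time = 5.49 + 3.85 = 9.34 s

9.34 s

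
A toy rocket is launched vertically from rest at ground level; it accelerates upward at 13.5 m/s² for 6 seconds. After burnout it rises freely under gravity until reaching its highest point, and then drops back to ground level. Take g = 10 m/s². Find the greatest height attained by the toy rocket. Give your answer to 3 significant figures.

571 m

Phase 1 (powered ascent): v₀ = 0 m/s, a = 13.5 m/s².
v = v₀ + at = 0 + (13.5)(6) = 81.0 m/s
Δx = v₀t + ½at² = 0·6 + 0.5·13.5·6² = 243 m

Phase 2 (coasting upward): v₀ = 81.0 m/s, a = -10 m/s².
v = v₀ + at → t = (0 − 81.0) / -10 = 8.10 s
v² = v₀² + 2aΔx → Δx = (0² − 81.0²)/(2·-10) = 328 m
Maximum height = 243 + 328 = 571 m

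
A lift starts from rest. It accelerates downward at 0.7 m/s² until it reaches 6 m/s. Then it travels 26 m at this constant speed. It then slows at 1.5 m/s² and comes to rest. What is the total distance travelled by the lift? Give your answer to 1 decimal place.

Phase 1 (accelerating): v₀ = 0 m/s, a = 0.7 m/s².
v = v₀ + at → t = (6 − 0) / 0.7 = 8.57 s
v² = v₀² + 2aΔx → Δx = (6² − 0²)/(2·0.7) = 25.7 m

Phase 2 (constant speed): v₀ = 6.00 m/s, a = 0 m/s².
Constant speed: t = d/v = 26/6.00 = 4.33 s

Phase 3 (decelerating): v₀ = 6.00 m/s, a = -1.5 m/s².
v = v₀ + at → t = (0 − 6.00) / -1.5 = 4.00 s
v² = v₀² + 2aΔx → Δx = (0² − 6.00²)/(2·-1.5) = 12.0 m
Total distance = 25.7 + 26.0 + 12.0 = 63.7 m

63.7 m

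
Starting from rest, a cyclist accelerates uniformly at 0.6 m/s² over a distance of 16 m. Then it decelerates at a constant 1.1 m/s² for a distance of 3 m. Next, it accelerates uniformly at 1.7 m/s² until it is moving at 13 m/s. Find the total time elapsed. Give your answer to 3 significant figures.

13.6 s

Phase 1 (accelerating): v₀ = 0 m/s, a = 0.6 m/s².
v² = v₀² + 2aΔx = 0² + 2·0.6·16 = 19.2 → v = 4.38 m/s
t = (v − v₀)/a = (4.38 − 0)/0.6 = 7.30 s

Phase 2 (decelerating): v₀ = 4.38 m/s, a = -1.1 m/s².
v² = v₀² + 2aΔx = 4.38² + 2·-1.1·3 = 12.6 → v = 3.55 m/s
t = (v − v₀)/a = (3.55 − 4.38)/-1.1 = 0.756 s

Phase 3 (accelerating): v₀ = 3.55 m/s, a = 1.7 m/s².
v = v₀ + at → t = (13 − 3.55) / 1.7 = 5.56 s
v² = v₀² + 2aΔx → Δx = (13² − 3.55²)/(2·1.7) = 46.0 m
Total time = 7.30 + 0.756 + 5.56 = 13.6 s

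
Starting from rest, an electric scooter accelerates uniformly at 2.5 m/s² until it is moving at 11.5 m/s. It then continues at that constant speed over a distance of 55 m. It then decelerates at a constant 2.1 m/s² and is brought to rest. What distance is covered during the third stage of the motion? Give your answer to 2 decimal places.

31.49 m

Phase 1 (accelerating): v₀ = 0 m/s, a = 2.5 m/s².
v = v₀ + at → t = (11.5 − 0) / 2.5 = 4.60 s
v² = v₀² + 2aΔx → Δx = (11.5² − 0²)/(2·2.5) = 26.4 m

Phase 2 (constant speed): v₀ = 11.5 m/s, a = 0 m/s².
Constant speed: t = d/v = 55/11.5 = 4.78 s

Phase 3 (decelerating): v₀ = 11.5 m/s, a = -2.1 m/s².
v = v₀ + at → t = (0 − 11.5) / -2.1 = 5.48 s
v² = v₀² + 2aΔx → Δx = (0² − 11.5²)/(2·-2.1) = 31.5 m
Distance in phase 3 = 31.5 m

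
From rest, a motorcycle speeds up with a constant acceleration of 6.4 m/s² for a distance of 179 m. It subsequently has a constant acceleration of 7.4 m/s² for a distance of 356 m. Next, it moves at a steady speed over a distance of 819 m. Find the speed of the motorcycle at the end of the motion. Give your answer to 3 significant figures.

Phase 1 (accelerating): v₀ = 0 m/s, a = 6.4 m/s².
v² = v₀² + 2aΔx = 0² + 2·6.4·179 = 2290 → v = 47.9 m/s
t = (v − v₀)/a = (47.9 − 0)/6.4 = 7.48 s

Phase 2 (accelerating): v₀ = 47.9 m/s, a = 7.4 m/s².
v² = v₀² + 2aΔx = 47.9² + 2·7.4·356 = 7560 → v = 86.9 m/s
t = (v − v₀)/a = (86.9 − 47.9)/7.4 = 5.28 s

Phase 3 (constant speed): v₀ = 86.9 m/s, a = 0 m/s².
Constant speed: t = d/v = 819/86.9 = 9.42 s
Final speed = 86.9 m/s

86.9 m/s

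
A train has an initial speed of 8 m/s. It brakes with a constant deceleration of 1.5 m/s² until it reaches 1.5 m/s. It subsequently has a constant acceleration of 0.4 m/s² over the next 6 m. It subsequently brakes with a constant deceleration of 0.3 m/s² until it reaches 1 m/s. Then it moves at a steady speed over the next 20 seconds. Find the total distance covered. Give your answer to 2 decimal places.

56.67 m

Phase 1 (decelerating): v₀ = 8.00 m/s, a = -1.5 m/s².
v = v₀ + at → t = (1.5 − 8.00) / -1.5 = 4.33 s
v² = v₀² + 2aΔx → Δx = (1.5² − 8.00²)/(2·-1.5) = 20.6 m

Phase 2 (accelerating): v₀ = 1.50 m/s, a = 0.4 m/s².
v² = v₀² + 2aΔx = 1.50² + 2·0.4·6 = 7.05 → v = 2.66 m/s
t = (v − v₀)/a = (2.66 − 1.50)/0.4 = 2.89 s

Phase 3 (decelerating): v₀ = 2.66 m/s, a = -0.3 m/s².
v = v₀ + at → t = (1 − 2.66) / -0.3 = 5.52 s
v² = v₀² + 2aΔx → Δx = (1² − 2.66²)/(2·-0.3) = 10.1 m

Phase 4 (constant speed): v₀ = 1.00 m/s, a = 0 m/s².
v = v₀ + at = 1.00 + (0)(20) = 1.00 m/s
Δx = v₀t + ½at² = 1.00·20 + 0.5·0·20² = 20.0 m
Total distance = 20.6 + 6.00 + 10.1 + 20.0 = 56.7 m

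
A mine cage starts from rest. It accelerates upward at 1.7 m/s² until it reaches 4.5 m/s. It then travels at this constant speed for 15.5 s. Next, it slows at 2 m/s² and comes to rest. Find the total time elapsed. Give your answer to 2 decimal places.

Phase 1 (accelerating): v₀ = 0 m/s, a = 1.7 m/s².
v = v₀ + at → t = (4.5 − 0) / 1.7 = 2.65 s
v² = v₀² + 2aΔx → Δx = (4.5² − 0²)/(2·1.7) = 5.96 m

Phase 2 (constant speed): v₀ = 4.50 m/s, a = 0 m/s².
v = v₀ + at = 4.50 + (0)(15.5) = 4.50 m/s
Δx = v₀t + ½at² = 4.50·15.5 + 0.5·0·15.5² = 69.8 m

Phase 3 (decelerating): v₀ = 4.50 m/s, a = -2 m/s².
v = v₀ + at → t = (0 − 4.50) / -2 = 2.25 s
v² = v₀² + 2aΔx → Δx = (0² − 4.50²)/(2·-2) = 5.06 m
Total time = 2.65 + 15.5 + 2.25 = 20.4 s

20.40 s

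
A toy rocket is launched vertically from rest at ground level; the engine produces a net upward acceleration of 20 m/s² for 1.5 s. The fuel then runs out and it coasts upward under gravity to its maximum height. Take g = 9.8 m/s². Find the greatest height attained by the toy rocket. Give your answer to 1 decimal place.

68.4 m

Phase 1 (powered ascent): v₀ = 0 m/s, a = 20 m/s².
v = v₀ + at = 0 + (20)(1.5) = 30.0 m/s
Δx = v₀t + ½at² = 0·1.5 + 0.5·20·1.5² = 22.5 m

Phase 2 (coasting upward): v₀ = 30.0 m/s, a = -9.8 m/s².
v = v₀ + at → t = (0 − 30.0) / -9.8 = 3.06 s
v² = v₀² + 2aΔx → Δx = (0² − 30.0²)/(2·-9.8) = 45.9 m
Maximum height = 22.5 + 45.9 = 68.4 m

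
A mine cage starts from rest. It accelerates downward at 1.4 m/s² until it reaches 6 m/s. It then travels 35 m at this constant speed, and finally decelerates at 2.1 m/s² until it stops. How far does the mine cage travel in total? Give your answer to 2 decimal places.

Phase 1 (accelerating): v₀ = 0 m/s, a = 1.4 m/s².
v = v₀ + at → t = (6 − 0) / 1.4 = 4.29 s
v² = v₀² + 2aΔx → Δx = (6² − 0²)/(2·1.4) = 12.9 m

Phase 2 (constant speed): v₀ = 6.00 m/s, a = 0 m/s².
Constant speed: t = d/v = 35/6.00 = 5.83 s

Phase 3 (decelerating): v₀ = 6.00 m/s, a = -2.1 m/s².
v = v₀ + at → t = (0 − 6.00) / -2.1 = 2.86 s
v² = v₀² + 2aΔx → Δx = (0² − 6.00²)/(2·-2.1) = 8.57 m
Total distance = 12.9 + 35.0 + 8.57 = 56.4 m

56.43 m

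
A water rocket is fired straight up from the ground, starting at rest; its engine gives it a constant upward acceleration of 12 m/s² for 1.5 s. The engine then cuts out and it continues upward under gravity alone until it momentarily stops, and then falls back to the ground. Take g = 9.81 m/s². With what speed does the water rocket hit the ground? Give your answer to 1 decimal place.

24.3 m/s

Phase 1 (powered ascent): v₀ = 0 m/s, a = 12 m/s².
v = v₀ + at = 0 + (12)(1.5) = 18.0 m/s
Δx = v₀t + ½at² = 0·1.5 + 0.5·12·1.5² = 13.5 m

Phase 2 (coasting upward): v₀ = 18.0 m/s, a = -9.81 m/s².
v = v₀ + at → t = (0 − 18.0) / -9.81 = 1.83 s
v² = v₀² + 2aΔx → Δx = (0² − 18.0²)/(2·-9.81) = 16.5 m

Phase 3 (free fall): v₀ = 0 m/s, a = -9.81 m/s².
Falls 30.0 m from rest: t = √(2·30.0/9.81) = 2.47 s; v = g·t = 24.3 m/s.
Impact speed = 24.3 m/s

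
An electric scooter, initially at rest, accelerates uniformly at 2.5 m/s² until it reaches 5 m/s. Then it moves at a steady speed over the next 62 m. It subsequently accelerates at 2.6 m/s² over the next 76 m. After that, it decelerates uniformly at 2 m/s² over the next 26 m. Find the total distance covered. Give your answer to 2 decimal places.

169.00 m

Phase 1 (accelerating): v₀ = 0 m/s, a = 2.5 m/s².
v = v₀ + at → t = (5 − 0) / 2.5 = 2.00 s
v² = v₀² + 2aΔx → Δx = (5² − 0²)/(2·2.5) = 5.00 m

Phase 2 (constant speed): v₀ = 5.00 m/s, a = 0 m/s².
Constant speed: t = d/v = 62/5.00 = 12.4 s

Phase 3 (accelerating): v₀ = 5.00 m/s, a = 2.6 m/s².
v² = v₀² + 2aΔx = 5.00² + 2·2.6·76 = 420 → v = 20.5 m/s
t = (v − v₀)/a = (20.5 − 5.00)/2.6 = 5.96 s

Phase 4 (decelerating): v₀ = 20.5 m/s, a = -2 m/s².
v² = v₀² + 2aΔx = 20.5² + 2·-2·26 = 316 → v = 17.8 m/s
t = (v − v₀)/a = (17.8 − 20.5)/-2 = 1.36 s
Total distance = 5.00 + 62.0 + 76.0 + 26.0 = 169 m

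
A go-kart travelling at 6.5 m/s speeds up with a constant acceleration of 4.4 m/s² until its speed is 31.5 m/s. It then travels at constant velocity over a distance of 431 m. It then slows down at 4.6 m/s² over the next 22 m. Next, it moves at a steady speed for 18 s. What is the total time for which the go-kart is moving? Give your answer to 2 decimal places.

Phase 1 (accelerating): v₀ = 6.50 m/s, a = 4.4 m/s².
v = v₀ + at → t = (31.5 − 6.50) / 4.4 = 5.68 s
v² = v₀² + 2aΔx → Δx = (31.5² − 6.50²)/(2·4.4) = 108 m

Phase 2 (constant speed): v₀ = 31.5 m/s, a = 0 m/s².
Constant speed: t = d/v = 431/31.5 = 13.7 s

Phase 3 (decelerating): v₀ = 31.5 m/s, a = -4.6 m/s².
v² = v₀² + 2aΔx = 31.5² + 2·-4.6·22 = 790 → v = 28.1 m/s
t = (v − v₀)/a = (28.1 − 31.5)/-4.6 = 0.738 s

Phase 4 (constant speed): v₀ = 28.1 m/s, a = 0 m/s².
v = v₀ + at = 28.1 + (0)(18) = 28.1 m/s
Δx = v₀t + ½at² = 28.1·18 + 0.5·0·18² = 506 m
Total time = 5.68 + 13.7 + 0.738 + 18.0 = 38.1 s

38.10 s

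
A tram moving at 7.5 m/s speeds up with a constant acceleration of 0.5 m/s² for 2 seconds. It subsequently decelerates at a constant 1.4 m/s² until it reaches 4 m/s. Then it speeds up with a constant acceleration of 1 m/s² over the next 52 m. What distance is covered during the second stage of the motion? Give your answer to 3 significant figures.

20.1 m

Phase 1 (accelerating): v₀ = 7.50 m/s, a = 0.5 m/s².
v = v₀ + at = 7.50 + (0.5)(2) = 8.50 m/s
Δx = v₀t + ½at² = 7.50·2 + 0.5·0.5·2² = 16.0 m

Phase 2 (decelerating): v₀ = 8.50 m/s, a = -1.4 m/s².
v = v₀ + at → t = (4 − 8.50) / -1.4 = 3.21 s
v² = v₀² + 2aΔx → Δx = (4² − 8.50²)/(2·-1.4) = 20.1 m
Distance in phase 2 = 20.1 m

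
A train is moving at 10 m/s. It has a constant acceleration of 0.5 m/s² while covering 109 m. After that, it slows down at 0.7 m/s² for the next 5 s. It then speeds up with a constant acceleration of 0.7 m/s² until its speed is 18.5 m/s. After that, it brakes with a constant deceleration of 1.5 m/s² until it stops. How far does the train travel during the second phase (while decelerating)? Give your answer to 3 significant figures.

Phase 1 (accelerating): v₀ = 10.0 m/s, a = 0.5 m/s².
v² = v₀² + 2aΔx = 10.0² + 2·0.5·109 = 209 → v = 14.5 m/s
t = (v − v₀)/a = (14.5 − 10.0)/0.5 = 8.91 s

Phase 2 (decelerating): v₀ = 14.5 m/s, a = -0.7 m/s².
v = v₀ + at = 14.5 + (-0.7)(5) = 11.0 m/s
Δx = v₀t + ½at² = 14.5·5 + 0.5·-0.7·5² = 63.5 m
Distance in phase 2 = 63.5 m

63.5 m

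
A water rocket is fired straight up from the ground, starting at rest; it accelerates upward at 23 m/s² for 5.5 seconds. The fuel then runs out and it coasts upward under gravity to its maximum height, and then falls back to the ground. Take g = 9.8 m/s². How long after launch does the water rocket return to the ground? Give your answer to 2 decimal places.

33.82 s

Phase 1 (powered ascent): v₀ = 0 m/s, a = 23 m/s².
v = v₀ + at = 0 + (23)(5.5) = 126 m/s
Δx = v₀t + ½at² = 0·5.5 + 0.5·23·5.5² = 348 m

Phase 2 (coasting upward): v₀ = 126 m/s, a = -9.8 m/s².
v = v₀ + at → t = (0 − 126) / -9.8 = 12.9 s
v² = v₀² + 2aΔx → Δx = (0² − 126²)/(2·-9.8) = 816 m

Phase 3 (free fall): v₀ = 0 m/s, a = -9.8 m/s².
Falls 1160 m from rest: t = √(2·1160/9.8) = 15.4 s; v = g·t = 151 m/s.
Total time = 5.50 + 12.9 + 15.4 = 33.8 s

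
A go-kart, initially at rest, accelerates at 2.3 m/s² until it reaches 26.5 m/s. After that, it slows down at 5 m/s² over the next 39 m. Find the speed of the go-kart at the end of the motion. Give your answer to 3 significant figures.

Phase 1 (accelerating): v₀ = 0 m/s, a = 2.3 m/s².
v = v₀ + at → t = (26.5 − 0) / 2.3 = 11.5 s
v² = v₀² + 2aΔx → Δx = (26.5² − 0²)/(2·2.3) = 153 m

Phase 2 (decelerating): v₀ = 26.5 m/s, a = -5 m/s².
v² = v₀² + 2aΔx = 26.5² + 2·-5·39 = 312 → v = 17.7 m/s
t = (v − v₀)/a = (17.7 − 26.5)/-5 = 1.77 s
Final speed = 17.7 m/s

17.7 m/s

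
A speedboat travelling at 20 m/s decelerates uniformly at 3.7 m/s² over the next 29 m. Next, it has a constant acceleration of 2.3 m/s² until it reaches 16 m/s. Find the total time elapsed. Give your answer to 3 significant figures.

2.76 s

Phase 1 (decelerating): v₀ = 20.0 m/s, a = -3.7 m/s².
v² = v₀² + 2aΔx = 20.0² + 2·-3.7·29 = 185 → v = 13.6 m/s
t = (v − v₀)/a = (13.6 − 20.0)/-3.7 = 1.73 s

Phase 2 (accelerating): v₀ = 13.6 m/s, a = 2.3 m/s².
v = v₀ + at → t = (16 − 13.6) / 2.3 = 1.04 s
v² = v₀² + 2aΔx → Δx = (16² − 13.6²)/(2·2.3) = 15.3 m
Total time = 1.73 + 1.04 = 2.76 s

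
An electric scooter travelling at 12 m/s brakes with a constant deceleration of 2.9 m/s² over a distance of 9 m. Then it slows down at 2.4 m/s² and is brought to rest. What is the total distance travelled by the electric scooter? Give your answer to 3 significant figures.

28.1 m

Phase 1 (decelerating): v₀ = 12.0 m/s, a = -2.9 m/s².
v² = v₀² + 2aΔx = 12.0² + 2·-2.9·9 = 91.8 → v = 9.58 m/s
t = (v − v₀)/a = (9.58 − 12.0)/-2.9 = 0.834 s

Phase 2 (decelerating): v₀ = 9.58 m/s, a = -2.4 m/s².
v = v₀ + at → t = (0 − 9.58) / -2.4 = 3.99 s
v² = v₀² + 2aΔx → Δx = (0² − 9.58²)/(2·-2.4) = 19.1 m
Total distance = 9.00 + 19.1 = 28.1 m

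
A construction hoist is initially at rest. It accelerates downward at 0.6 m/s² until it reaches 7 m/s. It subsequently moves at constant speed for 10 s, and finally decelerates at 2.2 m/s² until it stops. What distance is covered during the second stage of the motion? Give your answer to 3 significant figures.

Phase 1 (accelerating): v₀ = 0 m/s, a = 0.6 m/s².
v = v₀ + at → t = (7 − 0) / 0.6 = 11.7 s
v² = v₀² + 2aΔx → Δx = (7² − 0²)/(2·0.6) = 40.8 m

Phase 2 (constant speed): v₀ = 7.00 m/s, a = 0 m/s².
v = v₀ + at = 7.00 + (0)(10) = 7.00 m/s
Δx = v₀t + ½at² = 7.00·10 + 0.5·0·10² = 70.0 m
Distance in phase 2 = 70.0 m

70.0 m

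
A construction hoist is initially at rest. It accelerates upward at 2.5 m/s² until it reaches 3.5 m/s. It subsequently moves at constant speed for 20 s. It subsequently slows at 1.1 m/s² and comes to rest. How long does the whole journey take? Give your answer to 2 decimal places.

24.58 s

Phase 1 (accelerating): v₀ = 0 m/s, a = 2.5 m/s².
v = v₀ + at → t = (3.5 − 0) / 2.5 = 1.40 s
v² = v₀² + 2aΔx → Δx = (3.5² − 0²)/(2·2.5) = 2.45 m

Phase 2 (constant speed): v₀ = 3.50 m/s, a = 0 m/s².
v = v₀ + at = 3.50 + (0)(20) = 3.50 m/s
Δx = v₀t + ½at² = 3.50·20 + 0.5·0·20² = 70.0 m

Phase 3 (decelerating): v₀ = 3.50 m/s, a = -1.1 m/s².
v = v₀ + at → t = (0 − 3.50) / -1.1 = 3.18 s
v² = v₀² + 2aΔx → Δx = (0² − 3.50²)/(2·-1.1) = 5.57 m
Total time = 1.40 + 20.0 + 3.18 = 24.6 s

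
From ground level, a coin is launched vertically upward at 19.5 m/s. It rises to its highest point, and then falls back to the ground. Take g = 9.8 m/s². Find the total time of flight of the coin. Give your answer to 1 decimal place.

Phase 1 (rising): v₀ = 19.5 m/s, a = -9.8 m/s².
v = v₀ + at → t = (0 − 19.5) / -9.8 = 1.99 s
v² = v₀² + 2aΔx → Δx = (0² − 19.5²)/(2·-9.8) = 19.4 m

Phase 2 (falling): v₀ = 0 m/s, a = -9.8 m/s².
Falls 19.4 m from rest: t = √(2·19.4/9.8) = 1.99 s; v = g·t = 19.5 m/s.
Total time = 1.99 + 1.99 = 3.98 s

4.0 s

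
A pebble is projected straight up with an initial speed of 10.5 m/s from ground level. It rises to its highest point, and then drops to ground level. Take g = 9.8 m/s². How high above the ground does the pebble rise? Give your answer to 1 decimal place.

Phase 1 (rising): v₀ = 10.5 m/s, a = -9.8 m/s².
v = v₀ + at → t = (0 − 10.5) / -9.8 = 1.07 s
v² = v₀² + 2aΔx → Δx = (0² − 10.5²)/(2·-9.8) = 5.62 m
Maximum height = 5.62 m

5.6 m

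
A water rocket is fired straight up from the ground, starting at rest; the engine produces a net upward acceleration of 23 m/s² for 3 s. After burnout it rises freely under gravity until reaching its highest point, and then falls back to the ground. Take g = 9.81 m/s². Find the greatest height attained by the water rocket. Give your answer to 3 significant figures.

346 m

Phase 1 (powered ascent): v₀ = 0 m/s, a = 23 m/s².
v = v₀ + at = 0 + (23)(3) = 69.0 m/s
Δx = v₀t + ½at² = 0·3 + 0.5·23·3² = 104 m

Phase 2 (coasting upward): v₀ = 69.0 m/s, a = -9.81 m/s².
v = v₀ + at → t = (0 − 69.0) / -9.81 = 7.03 s
v² = v₀² + 2aΔx → Δx = (0² − 69.0²)/(2·-9.81) = 243 m
Maximum height = 104 + 243 = 346 m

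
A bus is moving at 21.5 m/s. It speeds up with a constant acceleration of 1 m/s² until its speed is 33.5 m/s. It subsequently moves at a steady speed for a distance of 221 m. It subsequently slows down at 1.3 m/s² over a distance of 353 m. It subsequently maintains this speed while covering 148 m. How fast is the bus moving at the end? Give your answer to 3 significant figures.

Phase 1 (accelerating): v₀ = 21.5 m/s, a = 1 m/s².
v = v₀ + at → t = (33.5 − 21.5) / 1 = 12.0 s
v² = v₀² + 2aΔx → Δx = (33.5² − 21.5²)/(2·1) = 330 m

Phase 2 (constant speed): v₀ = 33.5 m/s, a = 0 m/s².
Constant speed: t = d/v = 221/33.5 = 6.60 s

Phase 3 (decelerating): v₀ = 33.5 m/s, a = -1.3 m/s².
v² = v₀² + 2aΔx = 33.5² + 2·-1.3·353 = 204 → v = 14.3 m/s
t = (v − v₀)/a = (14.3 − 33.5)/-1.3 = 14.8 s

Phase 4 (constant speed): v₀ = 14.3 m/s, a = 0 m/s².
Constant speed: t = d/v = 148/14.3 = 10.4 s
Final speed = 14.3 m/s

14.3 m/s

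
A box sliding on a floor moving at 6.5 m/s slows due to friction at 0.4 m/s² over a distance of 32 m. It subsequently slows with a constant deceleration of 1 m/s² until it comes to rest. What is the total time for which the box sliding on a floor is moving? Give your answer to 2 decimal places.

10.13 s

Phase 1 (decelerating): v₀ = 6.50 m/s, a = -0.4 m/s².
v² = v₀² + 2aΔx = 6.50² + 2·-0.4·32 = 16.6 → v = 4.08 m/s
t = (v − v₀)/a = (4.08 − 6.50)/-0.4 = 6.05 s

Phase 2 (decelerating): v₀ = 4.08 m/s, a = -1 m/s².
v = v₀ + at → t = (0 − 4.08) / -1 = 4.08 s
v² = v₀² + 2aΔx → Δx = (0² − 4.08²)/(2·-1) = 8.32 m
Total time = 6.05 + 4.08 = 10.1 s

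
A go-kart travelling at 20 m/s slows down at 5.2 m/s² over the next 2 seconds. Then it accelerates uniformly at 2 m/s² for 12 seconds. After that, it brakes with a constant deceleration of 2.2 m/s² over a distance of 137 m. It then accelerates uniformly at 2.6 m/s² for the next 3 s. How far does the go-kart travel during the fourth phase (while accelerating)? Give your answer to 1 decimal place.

80.5 m

Phase 1 (decelerating): v₀ = 20.0 m/s, a = -5.2 m/s².
v = v₀ + at = 20.0 + (-5.2)(2) = 9.60 m/s
Δx = v₀t + ½at² = 20.0·2 + 0.5·-5.2·2² = 29.6 m

Phase 2 (accelerating): v₀ = 9.60 m/s, a = 2 m/s².
v = v₀ + at = 9.60 + (2)(12) = 33.6 m/s
Δx = v₀t + ½at² = 9.60·12 + 0.5·2·12² = 259 m

Phase 3 (decelerating): v₀ = 33.6 m/s, a = -2.2 m/s².
v² = v₀² + 2aΔx = 33.6² + 2·-2.2·137 = 526 → v = 22.9 m/s
t = (v − v₀)/a = (22.9 − 33.6)/-2.2 = 4.85 s

Phase 4 (accelerating): v₀ = 22.9 m/s, a = 2.6 m/s².
v = v₀ + at = 22.9 + (2.6)(3) = 30.7 m/s
Δx = v₀t + ½at² = 22.9·3 + 0.5·2.6·3² = 80.5 m
Distance in phase 4 = 80.5 m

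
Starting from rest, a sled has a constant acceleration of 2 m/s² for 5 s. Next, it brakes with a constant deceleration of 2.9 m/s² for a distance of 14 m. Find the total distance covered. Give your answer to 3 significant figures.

Phase 1 (accelerating): v₀ = 0 m/s, a = 2 m/s².
v = v₀ + at = 0 + (2)(5) = 10.0 m/s
Δx = v₀t + ½at² = 0·5 + 0.5·2·5² = 25.0 m

Phase 2 (decelerating): v₀ = 10.0 m/s, a = -2.9 m/s².
v² = v₀² + 2aΔx = 10.0² + 2·-2.9·14 = 18.8 → v = 4.34 m/s
t = (v − v₀)/a = (4.34 − 10.0)/-2.9 = 1.95 s
Total distance = 25.0 + 14.0 = 39.0 m

39.0 m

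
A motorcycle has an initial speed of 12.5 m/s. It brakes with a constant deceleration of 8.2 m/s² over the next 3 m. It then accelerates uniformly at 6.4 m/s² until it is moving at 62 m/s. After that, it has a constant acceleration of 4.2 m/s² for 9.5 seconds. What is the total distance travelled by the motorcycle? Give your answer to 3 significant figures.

Phase 1 (decelerating): v₀ = 12.5 m/s, a = -8.2 m/s².
v² = v₀² + 2aΔx = 12.5² + 2·-8.2·3 = 107 → v = 10.3 m/s
t = (v − v₀)/a = (10.3 − 12.5)/-8.2 = 0.263 s

Phase 2 (accelerating): v₀ = 10.3 m/s, a = 6.4 m/s².
v = v₀ + at → t = (62 − 10.3) / 6.4 = 8.07 s
v² = v₀² + 2aΔx → Δx = (62² − 10.3²)/(2·6.4) = 292 m

Phase 3 (accelerating): v₀ = 62.0 m/s, a = 4.2 m/s².
v = v₀ + at = 62.0 + (4.2)(9.5) = 102 m/s
Δx = v₀t + ½at² = 62.0·9.5 + 0.5·4.2·9.5² = 779 m
Total distance = 3.00 + 292 + 779 = 1070 m

1070 m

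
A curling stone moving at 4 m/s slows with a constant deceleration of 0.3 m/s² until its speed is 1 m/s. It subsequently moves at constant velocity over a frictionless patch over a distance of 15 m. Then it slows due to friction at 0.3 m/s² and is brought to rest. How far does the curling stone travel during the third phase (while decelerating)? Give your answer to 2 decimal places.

1.67 m

Phase 1 (decelerating): v₀ = 4.00 m/s, a = -0.3 m/s².
v = v₀ + at → t = (1 − 4.00) / -0.3 = 10.0 s
v² = v₀² + 2aΔx → Δx = (1² − 4.00²)/(2·-0.3) = 25.0 m

Phase 2 (constant speed): v₀ = 1.00 m/s, a = 0 m/s².
Constant speed: t = d/v = 15/1.00 = 15.0 s

Phase 3 (decelerating): v₀ = 1.00 m/s, a = -0.3 m/s².
v = v₀ + at → t = (0 − 1.00) / -0.3 = 3.33 s
v² = v₀² + 2aΔx → Δx = (0² − 1.00²)/(2·-0.3) = 1.67 m
Distance in phase 3 = 1.67 m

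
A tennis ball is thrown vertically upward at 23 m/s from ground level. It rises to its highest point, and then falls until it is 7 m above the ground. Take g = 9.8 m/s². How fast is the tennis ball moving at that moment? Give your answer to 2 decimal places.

19.79 m/s

Phase 1 (rising): v₀ = 23.0 m/s, a = -9.8 m/s².
v = v₀ + at → t = (0 − 23.0) / -9.8 = 2.35 s
v² = v₀² + 2aΔx → Δx = (0² − 23.0²)/(2·-9.8) = 27.0 m

Phase 2 (falling): v₀ = 0 m/s, a = -9.8 m/s².
Falls 20.0 m from rest: t = √(2·20.0/9.8) = 2.02 s; v = g·t = 19.8 m/s.
Final speed = 19.8 m/s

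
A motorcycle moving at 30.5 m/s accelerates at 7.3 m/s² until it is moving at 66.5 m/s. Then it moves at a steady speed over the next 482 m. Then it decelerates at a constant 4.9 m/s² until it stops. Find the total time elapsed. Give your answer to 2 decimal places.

25.75 s

Phase 1 (accelerating): v₀ = 30.5 m/s, a = 7.3 m/s².
v = v₀ + at → t = (66.5 − 30.5) / 7.3 = 4.93 s
v² = v₀² + 2aΔx → Δx = (66.5² − 30.5²)/(2·7.3) = 239 m

Phase 2 (constant speed): v₀ = 66.5 m/s, a = 0 m/s².
Constant speed: t = d/v = 482/66.5 = 7.25 s

Phase 3 (decelerating): v₀ = 66.5 m/s, a = -4.9 m/s².
v = v₀ + at → t = (0 − 66.5) / -4.9 = 13.6 s
v² = v₀² + 2aΔx → Δx = (0² − 66.5²)/(2·-4.9) = 451 m
Total time = 4.93 + 7.25 + 13.6 = 25.8 s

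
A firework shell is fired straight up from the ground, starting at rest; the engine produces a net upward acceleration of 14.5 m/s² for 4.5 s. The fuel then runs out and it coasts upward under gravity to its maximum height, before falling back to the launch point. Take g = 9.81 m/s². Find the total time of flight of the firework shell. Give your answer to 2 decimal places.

Phase 1 (powered ascent): v₀ = 0 m/s, a = 14.5 m/s².
v = v₀ + at = 0 + (14.5)(4.5) = 65.2 m/s
Δx = v₀t + ½at² = 0·4.5 + 0.5·14.5·4.5² = 147 m

Phase 2 (coasting upward): v₀ = 65.2 m/s, a = -9.81 m/s².
v = v₀ + at → t = (0 − 65.2) / -9.81 = 6.65 s
v² = v₀² + 2aΔx → Δx = (0² − 65.2²)/(2·-9.81) = 217 m

Phase 3 (free fall): v₀ = 0 m/s, a = -9.81 m/s².
Falls 364 m from rest: t = √(2·364/9.81) = 8.61 s; v = g·t = 84.5 m/s.
Total time = 4.50 + 6.65 + 8.61 = 19.8 s

19.76 s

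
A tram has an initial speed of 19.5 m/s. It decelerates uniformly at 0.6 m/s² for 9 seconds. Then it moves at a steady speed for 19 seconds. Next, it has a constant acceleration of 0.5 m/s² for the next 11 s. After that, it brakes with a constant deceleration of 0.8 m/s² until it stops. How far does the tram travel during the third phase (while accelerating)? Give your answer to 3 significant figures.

185 m

Phase 1 (decelerating): v₀ = 19.5 m/s, a = -0.6 m/s².
v = v₀ + at = 19.5 + (-0.6)(9) = 14.1 m/s
Δx = v₀t + ½at² = 19.5·9 + 0.5·-0.6·9² = 151 m

Phase 2 (constant speed): v₀ = 14.1 m/s, a = 0 m/s².
v = v₀ + at = 14.1 + (0)(19) = 14.1 m/s
Δx = v₀t + ½at² = 14.1·19 + 0.5·0·19² = 268 m

Phase 3 (accelerating): v₀ = 14.1 m/s, a = 0.5 m/s².
v = v₀ + at = 14.1 + (0.5)(11) = 19.6 m/s
Δx = v₀t + ½at² = 14.1·11 + 0.5·0.5·11² = 185 m
Distance in phase 3 = 185 m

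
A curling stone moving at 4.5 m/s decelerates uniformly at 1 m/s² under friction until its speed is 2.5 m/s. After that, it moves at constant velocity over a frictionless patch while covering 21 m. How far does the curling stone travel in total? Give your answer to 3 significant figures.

28.0 m

Phase 1 (decelerating): v₀ = 4.50 m/s, a = -1 m/s².
v = v₀ + at → t = (2.5 − 4.50) / -1 = 2.00 s
v² = v₀² + 2aΔx → Δx = (2.5² − 4.50²)/(2·-1) = 7.00 m

Phase 2 (constant speed): v₀ = 2.50 m/s, a = 0 m/s².
Constant speed: t = d/v = 21/2.50 = 8.40 s
Total distance = 7.00 + 21.0 = 28.0 m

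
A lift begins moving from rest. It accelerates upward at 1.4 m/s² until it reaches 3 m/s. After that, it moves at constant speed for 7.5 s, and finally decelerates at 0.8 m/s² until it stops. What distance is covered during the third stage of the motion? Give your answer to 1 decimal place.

5.6 m

Phase 1 (accelerating): v₀ = 0 m/s, a = 1.4 m/s².
v = v₀ + at → t = (3 − 0) / 1.4 = 2.14 s
v² = v₀² + 2aΔx → Δx = (3² − 0²)/(2·1.4) = 3.21 m

Phase 2 (constant speed): v₀ = 3.00 m/s, a = 0 m/s².
v = v₀ + at = 3.00 + (0)(7.5) = 3.00 m/s
Δx = v₀t + ½at² = 3.00·7.5 + 0.5·0·7.5² = 22.5 m

Phase 3 (decelerating): v₀ = 3.00 m/s, a = -0.8 m/s².
v = v₀ + at → t = (0 − 3.00) / -0.8 = 3.75 s
v² = v₀² + 2aΔx → Δx = (0² − 3.00²)/(2·-0.8) = 5.62 m
Distance in phase 3 = 5.62 m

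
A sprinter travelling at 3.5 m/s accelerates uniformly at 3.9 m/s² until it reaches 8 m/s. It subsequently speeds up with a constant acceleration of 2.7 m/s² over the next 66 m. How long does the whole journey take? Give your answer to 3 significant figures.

5.78 s

Phase 1 (accelerating): v₀ = 3.50 m/s, a = 3.9 m/s².
v = v₀ + at → t = (8 − 3.50) / 3.9 = 1.15 s
v² = v₀² + 2aΔx → Δx = (8² − 3.50²)/(2·3.9) = 6.63 m

Phase 2 (accelerating): v₀ = 8.00 m/s, a = 2.7 m/s².
v² = v₀² + 2aΔx = 8.00² + 2·2.7·66 = 420 → v = 20.5 m/s
t = (v − v₀)/a = (20.5 − 8.00)/2.7 = 4.63 s
Total time = 1.15 + 4.63 = 5.78 s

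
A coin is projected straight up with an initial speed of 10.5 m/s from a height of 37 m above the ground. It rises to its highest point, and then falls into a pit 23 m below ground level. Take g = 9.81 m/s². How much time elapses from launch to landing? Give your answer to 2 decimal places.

Phase 1 (rising): v₀ = 10.5 m/s, a = -9.81 m/s².
v = v₀ + at → t = (0 − 10.5) / -9.81 = 1.07 s
v² = v₀² + 2aΔx → Δx = (0² − 10.5²)/(2·-9.81) = 5.62 m

Phase 2 (falling): v₀ = 0 m/s, a = -9.81 m/s².
Falls 65.6 m from rest: t = √(2·65.6/9.81) = 3.66 s; v = g·t = 35.9 m/s.
Total time = 1.07 + 3.66 = 4.73 s

4.73 s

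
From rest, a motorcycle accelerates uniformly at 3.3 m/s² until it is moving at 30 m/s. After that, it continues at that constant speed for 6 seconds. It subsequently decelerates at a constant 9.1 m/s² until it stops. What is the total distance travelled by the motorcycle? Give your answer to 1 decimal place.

Phase 1 (accelerating): v₀ = 0 m/s, a = 3.3 m/s².
v = v₀ + at → t = (30 − 0) / 3.3 = 9.09 s
v² = v₀² + 2aΔx → Δx = (30² − 0²)/(2·3.3) = 136 m

Phase 2 (constant speed): v₀ = 30.0 m/s, a = 0 m/s².
v = v₀ + at = 30.0 + (0)(6) = 30.0 m/s
Δx = v₀t + ½at² = 30.0·6 + 0.5·0·6² = 180 m

Phase 3 (decelerating): v₀ = 30.0 m/s, a = -9.1 m/s².
v = v₀ + at → t = (0 − 30.0) / -9.1 = 3.30 s
v² = v₀² + 2aΔx → Δx = (0² − 30.0²)/(2·-9.1) = 49.5 m
Total distance = 136 + 180 + 49.5 = 366 m

365.8 m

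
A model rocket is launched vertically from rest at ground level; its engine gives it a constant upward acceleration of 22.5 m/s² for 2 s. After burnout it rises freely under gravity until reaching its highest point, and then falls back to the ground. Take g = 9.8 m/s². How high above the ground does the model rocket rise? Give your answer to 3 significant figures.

148 m

Phase 1 (powered ascent): v₀ = 0 m/s, a = 22.5 m/s².
v = v₀ + at = 0 + (22.5)(2) = 45.0 m/s
Δx = v₀t + ½at² = 0·2 + 0.5·22.5·2² = 45.0 m

Phase 2 (coasting upward): v₀ = 45.0 m/s, a = -9.8 m/s².
v = v₀ + at → t = (0 − 45.0) / -9.8 = 4.59 s
v² = v₀² + 2aΔx → Δx = (0² − 45.0²)/(2·-9.8) = 103 m
Maximum height = 45.0 + 103 = 148 m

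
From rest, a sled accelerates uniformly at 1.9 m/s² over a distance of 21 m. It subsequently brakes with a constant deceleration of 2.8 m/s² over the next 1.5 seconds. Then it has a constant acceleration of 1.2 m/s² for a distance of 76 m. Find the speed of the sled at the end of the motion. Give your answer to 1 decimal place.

14.3 m/s

Phase 1 (accelerating): v₀ = 0 m/s, a = 1.9 m/s².
v² = v₀² + 2aΔx = 0² + 2·1.9·21 = 79.8 → v = 8.93 m/s
t = (v − v₀)/a = (8.93 − 0)/1.9 = 4.70 s

Phase 2 (decelerating): v₀ = 8.93 m/s, a = -2.8 m/s².
v = v₀ + at = 8.93 + (-2.8)(1.5) = 4.73 m/s
Δx = v₀t + ½at² = 8.93·1.5 + 0.5·-2.8·1.5² = 10.2 m

Phase 3 (accelerating): v₀ = 4.73 m/s, a = 1.2 m/s².
v² = v₀² + 2aΔx = 4.73² + 2·1.2·76 = 205 → v = 14.3 m/s
t = (v − v₀)/a = (14.3 − 4.73)/1.2 = 7.98 s
Final speed = 14.3 m/s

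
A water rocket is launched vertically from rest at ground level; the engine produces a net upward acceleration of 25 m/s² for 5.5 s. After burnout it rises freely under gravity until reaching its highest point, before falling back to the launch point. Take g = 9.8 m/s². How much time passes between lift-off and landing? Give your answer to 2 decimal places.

36.08 s

Phase 1 (powered ascent): v₀ = 0 m/s, a = 25 m/s².
v = v₀ + at = 0 + (25)(5.5) = 138 m/s
Δx = v₀t + ½at² = 0·5.5 + 0.5·25·5.5² = 378 m

Phase 2 (coasting upward): v₀ = 138 m/s, a = -9.8 m/s².
v = v₀ + at → t = (0 − 138) / -9.8 = 14.0 s
v² = v₀² + 2aΔx → Δx = (0² − 138²)/(2·-9.8) = 965 m

Phase 3 (free fall): v₀ = 0 m/s, a = -9.8 m/s².
Falls 1340 m from rest: t = √(2·1340/9.8) = 16.6 s; v = g·t = 162 m/s.
Total time = 5.50 + 14.0 + 16.6 = 36.1 s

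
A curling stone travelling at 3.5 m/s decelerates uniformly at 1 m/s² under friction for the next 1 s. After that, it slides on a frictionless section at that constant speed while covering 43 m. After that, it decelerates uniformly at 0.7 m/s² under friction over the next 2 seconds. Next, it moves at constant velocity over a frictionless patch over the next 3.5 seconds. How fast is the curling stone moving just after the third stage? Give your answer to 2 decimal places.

1.10 m/s

Phase 1 (decelerating): v₀ = 3.50 m/s, a = -1 m/s².
v = v₀ + at = 3.50 + (-1)(1) = 2.50 m/s
Δx = v₀t + ½at² = 3.50·1 + 0.5·-1·1² = 3.00 m

Phase 2 (constant speed): v₀ = 2.50 m/s, a = 0 m/s².
Constant speed: t = d/v = 43/2.50 = 17.2 s

Phase 3 (decelerating): v₀ = 2.50 m/s, a = -0.7 m/s².
v = v₀ + at = 2.50 + (-0.7)(2) = 1.10 m/s
Δx = v₀t + ½at² = 2.50·2 + 0.5·-0.7·2² = 3.60 m
Speed at end of phase 3 = 1.10 m/s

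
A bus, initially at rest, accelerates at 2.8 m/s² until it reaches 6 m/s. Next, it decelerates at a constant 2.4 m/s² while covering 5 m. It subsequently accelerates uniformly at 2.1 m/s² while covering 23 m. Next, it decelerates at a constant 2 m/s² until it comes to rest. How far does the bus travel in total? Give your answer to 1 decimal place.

Phase 1 (accelerating): v₀ = 0 m/s, a = 2.8 m/s².
v = v₀ + at → t = (6 − 0) / 2.8 = 2.14 s
v² = v₀² + 2aΔx → Δx = (6² − 0²)/(2·2.8) = 6.43 m

Phase 2 (decelerating): v₀ = 6.00 m/s, a = -2.4 m/s².
v² = v₀² + 2aΔx = 6.00² + 2·-2.4·5 = 12.0 → v = 3.46 m/s
t = (v − v₀)/a = (3.46 − 6.00)/-2.4 = 1.06 s

Phase 3 (accelerating): v₀ = 3.46 m/s, a = 2.1 m/s².
v² = v₀² + 2aΔx = 3.46² + 2·2.1·23 = 109 → v = 10.4 m/s
t = (v − v₀)/a = (10.4 − 3.46)/2.1 = 3.31 s

Phase 4 (decelerating): v₀ = 10.4 m/s, a = -2 m/s².
v = v₀ + at → t = (0 − 10.4) / -2 = 5.21 s
v² = v₀² + 2aΔx → Δx = (0² − 10.4²)/(2·-2) = 27.2 m
Total distance = 6.43 + 5.00 + 23.0 + 27.2 = 61.6 m

61.6 m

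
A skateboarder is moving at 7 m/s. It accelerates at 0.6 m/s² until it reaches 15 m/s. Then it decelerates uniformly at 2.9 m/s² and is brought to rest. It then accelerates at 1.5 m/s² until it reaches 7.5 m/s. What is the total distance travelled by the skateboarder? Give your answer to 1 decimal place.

204.2 m

Phase 1 (accelerating): v₀ = 7.00 m/s, a = 0.6 m/s².
v = v₀ + at → t = (15 − 7.00) / 0.6 = 13.3 s
v² = v₀² + 2aΔx → Δx = (15² − 7.00²)/(2·0.6) = 147 m

Phase 2 (decelerating): v₀ = 15.0 m/s, a = -2.9 m/s².
v = v₀ + at → t = (0 − 15.0) / -2.9 = 5.17 s
v² = v₀² + 2aΔx → Δx = (0² − 15.0²)/(2·-2.9) = 38.8 m

Phase 3 (accelerating): v₀ = 0 m/s, a = 1.5 m/s².
v = v₀ + at → t = (7.5 − 0) / 1.5 = 5.00 s
v² = v₀² + 2aΔx → Δx = (7.5² − 0²)/(2·1.5) = 18.8 m
Total distance = 147 + 38.8 + 18.8 = 204 m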